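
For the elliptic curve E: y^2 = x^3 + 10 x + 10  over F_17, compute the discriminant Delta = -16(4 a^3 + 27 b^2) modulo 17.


4 a^3 + 27 b^2 = 4*10^3 + 27*10^2 = 4000 + 2700 = 6700
Delta = -16 * (6700) = -107200
Delta mod 17 = 2

Delta = 2 (mod 17)


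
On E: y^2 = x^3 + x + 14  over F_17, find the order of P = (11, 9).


Compute successive multiples of P until we hit O:
  1P = (11, 9)
  2P = (10, 15)
  3P = (15, 15)
  4P = (6, 7)
  5P = (9, 2)
  6P = (5, 12)
  7P = (14, 1)
  8P = (1, 4)
  ... (continuing to 17P)
  17P = O

ord(P) = 17


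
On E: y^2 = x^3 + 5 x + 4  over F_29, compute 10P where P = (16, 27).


k = 10 = 1010_2 (binary, LSB first: 0101)
Double-and-add from P = (16, 27):
  bit 0 = 0: acc unchanged = O
  bit 1 = 1: acc = O + (25, 23) = (25, 23)
  bit 2 = 0: acc unchanged = (25, 23)
  bit 3 = 1: acc = (25, 23) + (0, 2) = (8, 11)

10P = (8, 11)


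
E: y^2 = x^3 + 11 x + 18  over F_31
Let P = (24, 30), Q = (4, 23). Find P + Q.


P != Q, so use the chord formula.
s = (y2 - y1) / (x2 - x1) = (24) / (11) mod 31 = 5
x3 = s^2 - x1 - x2 mod 31 = 5^2 - 24 - 4 = 28
y3 = s (x1 - x3) - y1 mod 31 = 5 * (24 - 28) - 30 = 12

P + Q = (28, 12)


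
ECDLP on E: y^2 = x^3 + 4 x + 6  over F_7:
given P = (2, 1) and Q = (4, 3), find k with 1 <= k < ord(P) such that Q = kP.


Enumerate multiples of P until we hit Q = (4, 3):
  1P = (2, 1)
  2P = (4, 4)
  3P = (5, 5)
  4P = (1, 5)
  5P = (6, 1)
  6P = (6, 6)
  7P = (1, 2)
  8P = (5, 2)
  9P = (4, 3)
Match found at i = 9.

k = 9


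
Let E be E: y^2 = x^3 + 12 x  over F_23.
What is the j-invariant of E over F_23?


Delta = -16(4 a^3 + 27 b^2) mod 23 = 15
-1728 * (4 a)^3 = -1728 * (4*12)^3 mod 23 = 22
j = 22 * 15^(-1) mod 23 = 3

j = 3 (mod 23)


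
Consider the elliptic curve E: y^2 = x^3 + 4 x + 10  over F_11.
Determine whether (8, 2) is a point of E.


Check whether y^2 = x^3 + 4 x + 10 (mod 11) for (x, y) = (8, 2).
LHS: y^2 = 2^2 mod 11 = 4
RHS: x^3 + 4 x + 10 = 8^3 + 4*8 + 10 mod 11 = 4
LHS = RHS

Yes, on the curve


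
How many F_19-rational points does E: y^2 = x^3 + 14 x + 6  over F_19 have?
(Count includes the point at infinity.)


For each x in F_19, count y with y^2 = x^3 + 14 x + 6 mod 19:
  x = 0: RHS = 6, y in [5, 14]  -> 2 point(s)
  x = 2: RHS = 4, y in [2, 17]  -> 2 point(s)
  x = 5: RHS = 11, y in [7, 12]  -> 2 point(s)
  x = 9: RHS = 6, y in [5, 14]  -> 2 point(s)
  x = 10: RHS = 6, y in [5, 14]  -> 2 point(s)
  x = 11: RHS = 9, y in [3, 16]  -> 2 point(s)
  x = 14: RHS = 1, y in [1, 18]  -> 2 point(s)
  x = 15: RHS = 0, y in [0]  -> 1 point(s)
Affine points: 15. Add the point at infinity: total = 16.

#E(F_19) = 16


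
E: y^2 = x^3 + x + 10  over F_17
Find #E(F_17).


For each x in F_17, count y with y^2 = x^3 + 1 x + 10 mod 17:
  x = 5: RHS = 4, y in [2, 15]  -> 2 point(s)
  x = 9: RHS = 0, y in [0]  -> 1 point(s)
  x = 10: RHS = 0, y in [0]  -> 1 point(s)
  x = 11: RHS = 9, y in [3, 14]  -> 2 point(s)
  x = 12: RHS = 16, y in [4, 13]  -> 2 point(s)
  x = 15: RHS = 0, y in [0]  -> 1 point(s)
  x = 16: RHS = 8, y in [5, 12]  -> 2 point(s)
Affine points: 11. Add the point at infinity: total = 12.

#E(F_17) = 12


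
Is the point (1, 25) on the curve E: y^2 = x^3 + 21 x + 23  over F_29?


Check whether y^2 = x^3 + 21 x + 23 (mod 29) for (x, y) = (1, 25).
LHS: y^2 = 25^2 mod 29 = 16
RHS: x^3 + 21 x + 23 = 1^3 + 21*1 + 23 mod 29 = 16
LHS = RHS

Yes, on the curve


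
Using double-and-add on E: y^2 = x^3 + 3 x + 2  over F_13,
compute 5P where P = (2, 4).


k = 5 = 101_2 (binary, LSB first: 101)
Double-and-add from P = (2, 4):
  bit 0 = 1: acc = O + (2, 4) = (2, 4)
  bit 1 = 0: acc unchanged = (2, 4)
  bit 2 = 1: acc = (2, 4) + (3, 8) = (11, 12)

5P = (11, 12)


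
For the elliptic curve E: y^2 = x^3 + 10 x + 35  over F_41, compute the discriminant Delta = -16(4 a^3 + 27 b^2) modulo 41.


4 a^3 + 27 b^2 = 4*10^3 + 27*35^2 = 4000 + 33075 = 37075
Delta = -16 * (37075) = -593200
Delta mod 41 = 29

Delta = 29 (mod 41)


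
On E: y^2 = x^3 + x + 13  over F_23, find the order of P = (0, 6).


Compute successive multiples of P until we hit O:
  1P = (0, 6)
  2P = (4, 9)
  3P = (21, 7)
  4P = (8, 21)
  5P = (16, 10)
  6P = (20, 12)
  7P = (7, 8)
  8P = (2, 0)
  ... (continuing to 16P)
  16P = O

ord(P) = 16


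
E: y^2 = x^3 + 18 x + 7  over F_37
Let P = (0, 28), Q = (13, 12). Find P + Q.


P != Q, so use the chord formula.
s = (y2 - y1) / (x2 - x1) = (21) / (13) mod 37 = 13
x3 = s^2 - x1 - x2 mod 37 = 13^2 - 0 - 13 = 8
y3 = s (x1 - x3) - y1 mod 37 = 13 * (0 - 8) - 28 = 16

P + Q = (8, 16)


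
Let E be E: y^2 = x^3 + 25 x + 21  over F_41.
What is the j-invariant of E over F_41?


Delta = -16(4 a^3 + 27 b^2) mod 41 = 5
-1728 * (4 a)^3 = -1728 * (4*25)^3 mod 41 = 22
j = 22 * 5^(-1) mod 41 = 29

j = 29 (mod 41)


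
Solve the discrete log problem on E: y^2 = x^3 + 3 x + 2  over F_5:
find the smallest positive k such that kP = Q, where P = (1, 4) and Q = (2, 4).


Enumerate multiples of P until we hit Q = (2, 4):
  1P = (1, 4)
  2P = (2, 4)
Match found at i = 2.

k = 2


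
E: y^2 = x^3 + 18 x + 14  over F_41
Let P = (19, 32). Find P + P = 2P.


Doubling: s = (3 x1^2 + a) / (2 y1)
s = (3*19^2 + 18) / (2*32) mod 41 = 14
x3 = s^2 - 2 x1 mod 41 = 14^2 - 2*19 = 35
y3 = s (x1 - x3) - y1 mod 41 = 14 * (19 - 35) - 32 = 31

2P = (35, 31)


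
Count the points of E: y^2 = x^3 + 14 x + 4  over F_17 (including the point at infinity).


For each x in F_17, count y with y^2 = x^3 + 14 x + 4 mod 17:
  x = 0: RHS = 4, y in [2, 15]  -> 2 point(s)
  x = 1: RHS = 2, y in [6, 11]  -> 2 point(s)
  x = 6: RHS = 15, y in [7, 10]  -> 2 point(s)
  x = 8: RHS = 16, y in [4, 13]  -> 2 point(s)
  x = 9: RHS = 9, y in [3, 14]  -> 2 point(s)
  x = 12: RHS = 13, y in [8, 9]  -> 2 point(s)
  x = 15: RHS = 2, y in [6, 11]  -> 2 point(s)
Affine points: 14. Add the point at infinity: total = 15.

#E(F_17) = 15


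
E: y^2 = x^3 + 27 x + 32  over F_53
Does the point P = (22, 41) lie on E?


Check whether y^2 = x^3 + 27 x + 32 (mod 53) for (x, y) = (22, 41).
LHS: y^2 = 41^2 mod 53 = 38
RHS: x^3 + 27 x + 32 = 22^3 + 27*22 + 32 mod 53 = 38
LHS = RHS

Yes, on the curve


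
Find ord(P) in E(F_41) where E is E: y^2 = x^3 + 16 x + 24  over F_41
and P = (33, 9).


Compute successive multiples of P until we hit O:
  1P = (33, 9)
  2P = (24, 13)
  3P = (9, 35)
  4P = (9, 6)
  5P = (24, 28)
  6P = (33, 32)
  7P = O

ord(P) = 7


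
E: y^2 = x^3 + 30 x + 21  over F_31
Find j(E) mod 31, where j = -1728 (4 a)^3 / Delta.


Delta = -16(4 a^3 + 27 b^2) mod 31 = 16
-1728 * (4 a)^3 = -1728 * (4*30)^3 mod 31 = 15
j = 15 * 16^(-1) mod 31 = 30

j = 30 (mod 31)


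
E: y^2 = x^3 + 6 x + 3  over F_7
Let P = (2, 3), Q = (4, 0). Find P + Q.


P != Q, so use the chord formula.
s = (y2 - y1) / (x2 - x1) = (4) / (2) mod 7 = 2
x3 = s^2 - x1 - x2 mod 7 = 2^2 - 2 - 4 = 5
y3 = s (x1 - x3) - y1 mod 7 = 2 * (2 - 5) - 3 = 5

P + Q = (5, 5)


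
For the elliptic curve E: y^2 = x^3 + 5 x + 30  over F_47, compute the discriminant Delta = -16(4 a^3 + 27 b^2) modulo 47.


4 a^3 + 27 b^2 = 4*5^3 + 27*30^2 = 500 + 24300 = 24800
Delta = -16 * (24800) = -396800
Delta mod 47 = 21

Delta = 21 (mod 47)


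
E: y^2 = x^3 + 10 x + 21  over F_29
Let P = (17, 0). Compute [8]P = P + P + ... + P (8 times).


k = 8 = 1000_2 (binary, LSB first: 0001)
Double-and-add from P = (17, 0):
  bit 0 = 0: acc unchanged = O
  bit 1 = 0: acc unchanged = O
  bit 2 = 0: acc unchanged = O
  bit 3 = 1: acc = O + O = O

8P = O


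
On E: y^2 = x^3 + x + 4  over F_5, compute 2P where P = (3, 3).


Doubling: s = (3 x1^2 + a) / (2 y1)
s = (3*3^2 + 1) / (2*3) mod 5 = 3
x3 = s^2 - 2 x1 mod 5 = 3^2 - 2*3 = 3
y3 = s (x1 - x3) - y1 mod 5 = 3 * (3 - 3) - 3 = 2

2P = (3, 2)


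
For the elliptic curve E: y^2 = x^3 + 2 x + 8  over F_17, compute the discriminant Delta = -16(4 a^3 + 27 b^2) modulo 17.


4 a^3 + 27 b^2 = 4*2^3 + 27*8^2 = 32 + 1728 = 1760
Delta = -16 * (1760) = -28160
Delta mod 17 = 9

Delta = 9 (mod 17)


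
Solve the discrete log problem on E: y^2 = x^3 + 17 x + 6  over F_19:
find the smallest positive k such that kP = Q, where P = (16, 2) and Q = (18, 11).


Enumerate multiples of P until we hit Q = (18, 11):
  1P = (16, 2)
  2P = (13, 12)
  3P = (18, 11)
Match found at i = 3.

k = 3


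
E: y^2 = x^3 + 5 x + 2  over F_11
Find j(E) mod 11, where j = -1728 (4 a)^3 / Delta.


Delta = -16(4 a^3 + 27 b^2) mod 11 = 7
-1728 * (4 a)^3 = -1728 * (4*5)^3 mod 11 = 8
j = 8 * 7^(-1) mod 11 = 9

j = 9 (mod 11)


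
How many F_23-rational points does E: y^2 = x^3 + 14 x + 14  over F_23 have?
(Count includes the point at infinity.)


For each x in F_23, count y with y^2 = x^3 + 14 x + 14 mod 23:
  x = 1: RHS = 6, y in [11, 12]  -> 2 point(s)
  x = 2: RHS = 4, y in [2, 21]  -> 2 point(s)
  x = 5: RHS = 2, y in [5, 18]  -> 2 point(s)
  x = 7: RHS = 18, y in [8, 15]  -> 2 point(s)
  x = 9: RHS = 18, y in [8, 15]  -> 2 point(s)
  x = 10: RHS = 4, y in [2, 21]  -> 2 point(s)
  x = 11: RHS = 4, y in [2, 21]  -> 2 point(s)
  x = 12: RHS = 1, y in [1, 22]  -> 2 point(s)
  x = 13: RHS = 1, y in [1, 22]  -> 2 point(s)
  x = 17: RHS = 13, y in [6, 17]  -> 2 point(s)
  x = 18: RHS = 3, y in [7, 16]  -> 2 point(s)
  x = 19: RHS = 9, y in [3, 20]  -> 2 point(s)
  x = 21: RHS = 1, y in [1, 22]  -> 2 point(s)
Affine points: 26. Add the point at infinity: total = 27.

#E(F_23) = 27


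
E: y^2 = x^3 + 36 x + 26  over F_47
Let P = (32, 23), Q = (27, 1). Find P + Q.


P != Q, so use the chord formula.
s = (y2 - y1) / (x2 - x1) = (25) / (42) mod 47 = 42
x3 = s^2 - x1 - x2 mod 47 = 42^2 - 32 - 27 = 13
y3 = s (x1 - x3) - y1 mod 47 = 42 * (32 - 13) - 23 = 23

P + Q = (13, 23)


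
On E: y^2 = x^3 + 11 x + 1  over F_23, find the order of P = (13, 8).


Compute successive multiples of P until we hit O:
  1P = (13, 8)
  2P = (22, 14)
  3P = (14, 22)
  4P = (8, 16)
  5P = (11, 21)
  6P = (1, 6)
  7P = (2, 13)
  8P = (16, 8)
  ... (continuing to 25P)
  25P = O

ord(P) = 25


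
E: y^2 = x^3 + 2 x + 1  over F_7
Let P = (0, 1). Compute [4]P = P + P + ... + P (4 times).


k = 4 = 100_2 (binary, LSB first: 001)
Double-and-add from P = (0, 1):
  bit 0 = 0: acc unchanged = O
  bit 1 = 0: acc unchanged = O
  bit 2 = 1: acc = O + (0, 6) = (0, 6)

4P = (0, 6)


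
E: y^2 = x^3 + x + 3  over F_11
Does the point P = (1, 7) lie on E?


Check whether y^2 = x^3 + 1 x + 3 (mod 11) for (x, y) = (1, 7).
LHS: y^2 = 7^2 mod 11 = 5
RHS: x^3 + 1 x + 3 = 1^3 + 1*1 + 3 mod 11 = 5
LHS = RHS

Yes, on the curve


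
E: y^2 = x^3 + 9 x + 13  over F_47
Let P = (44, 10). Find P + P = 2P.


Doubling: s = (3 x1^2 + a) / (2 y1)
s = (3*44^2 + 9) / (2*10) mod 47 = 30
x3 = s^2 - 2 x1 mod 47 = 30^2 - 2*44 = 13
y3 = s (x1 - x3) - y1 mod 47 = 30 * (44 - 13) - 10 = 27

2P = (13, 27)


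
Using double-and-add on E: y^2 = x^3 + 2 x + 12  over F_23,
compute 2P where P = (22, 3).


k = 2 = 10_2 (binary, LSB first: 01)
Double-and-add from P = (22, 3):
  bit 0 = 0: acc unchanged = O
  bit 1 = 1: acc = O + (11, 10) = (11, 10)

2P = (11, 10)


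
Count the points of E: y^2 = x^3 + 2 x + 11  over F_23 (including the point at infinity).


For each x in F_23, count y with y^2 = x^3 + 2 x + 11 mod 23:
  x = 2: RHS = 0, y in [0]  -> 1 point(s)
  x = 5: RHS = 8, y in [10, 13]  -> 2 point(s)
  x = 6: RHS = 9, y in [3, 20]  -> 2 point(s)
  x = 7: RHS = 0, y in [0]  -> 1 point(s)
  x = 13: RHS = 3, y in [7, 16]  -> 2 point(s)
  x = 14: RHS = 0, y in [0]  -> 1 point(s)
  x = 15: RHS = 12, y in [9, 14]  -> 2 point(s)
  x = 17: RHS = 13, y in [6, 17]  -> 2 point(s)
  x = 19: RHS = 8, y in [10, 13]  -> 2 point(s)
  x = 20: RHS = 1, y in [1, 22]  -> 2 point(s)
  x = 22: RHS = 8, y in [10, 13]  -> 2 point(s)
Affine points: 19. Add the point at infinity: total = 20.

#E(F_23) = 20


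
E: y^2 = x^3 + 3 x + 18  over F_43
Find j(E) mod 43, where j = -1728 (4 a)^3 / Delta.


Delta = -16(4 a^3 + 27 b^2) mod 43 = 32
-1728 * (4 a)^3 = -1728 * (4*3)^3 mod 43 = 22
j = 22 * 32^(-1) mod 43 = 41

j = 41 (mod 43)


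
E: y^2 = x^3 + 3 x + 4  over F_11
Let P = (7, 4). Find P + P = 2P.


Doubling: s = (3 x1^2 + a) / (2 y1)
s = (3*7^2 + 3) / (2*4) mod 11 = 5
x3 = s^2 - 2 x1 mod 11 = 5^2 - 2*7 = 0
y3 = s (x1 - x3) - y1 mod 11 = 5 * (7 - 0) - 4 = 9

2P = (0, 9)


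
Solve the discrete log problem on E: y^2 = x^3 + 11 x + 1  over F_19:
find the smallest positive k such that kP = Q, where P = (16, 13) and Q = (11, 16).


Enumerate multiples of P until we hit Q = (11, 16):
  1P = (16, 13)
  2P = (6, 6)
  3P = (3, 17)
  4P = (11, 3)
  5P = (15, 8)
  6P = (13, 2)
  7P = (14, 7)
  8P = (17, 3)
  9P = (10, 3)
  10P = (0, 1)
  11P = (0, 18)
  12P = (10, 16)
  13P = (17, 16)
  14P = (14, 12)
  15P = (13, 17)
  16P = (15, 11)
  17P = (11, 16)
Match found at i = 17.

k = 17


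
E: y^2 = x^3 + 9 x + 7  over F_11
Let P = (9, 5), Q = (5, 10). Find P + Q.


P != Q, so use the chord formula.
s = (y2 - y1) / (x2 - x1) = (5) / (7) mod 11 = 7
x3 = s^2 - x1 - x2 mod 11 = 7^2 - 9 - 5 = 2
y3 = s (x1 - x3) - y1 mod 11 = 7 * (9 - 2) - 5 = 0

P + Q = (2, 0)


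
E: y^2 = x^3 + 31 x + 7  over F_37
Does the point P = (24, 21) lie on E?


Check whether y^2 = x^3 + 31 x + 7 (mod 37) for (x, y) = (24, 21).
LHS: y^2 = 21^2 mod 37 = 34
RHS: x^3 + 31 x + 7 = 24^3 + 31*24 + 7 mod 37 = 34
LHS = RHS

Yes, on the curve


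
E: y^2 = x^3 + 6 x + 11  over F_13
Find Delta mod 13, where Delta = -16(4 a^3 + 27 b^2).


4 a^3 + 27 b^2 = 4*6^3 + 27*11^2 = 864 + 3267 = 4131
Delta = -16 * (4131) = -66096
Delta mod 13 = 9

Delta = 9 (mod 13)


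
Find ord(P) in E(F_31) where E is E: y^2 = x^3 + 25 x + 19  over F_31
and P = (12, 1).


Compute successive multiples of P until we hit O:
  1P = (12, 1)
  2P = (23, 12)
  3P = (28, 14)
  4P = (16, 19)
  5P = (0, 22)
  6P = (24, 20)
  7P = (27, 14)
  8P = (17, 5)
  ... (continuing to 37P)
  37P = O

ord(P) = 37


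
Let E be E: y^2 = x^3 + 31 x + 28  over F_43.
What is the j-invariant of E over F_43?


Delta = -16(4 a^3 + 27 b^2) mod 43 = 19
-1728 * (4 a)^3 = -1728 * (4*31)^3 mod 43 = 11
j = 11 * 19^(-1) mod 43 = 30

j = 30 (mod 43)


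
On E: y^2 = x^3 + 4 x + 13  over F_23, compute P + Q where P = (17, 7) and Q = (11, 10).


P != Q, so use the chord formula.
s = (y2 - y1) / (x2 - x1) = (3) / (17) mod 23 = 11
x3 = s^2 - x1 - x2 mod 23 = 11^2 - 17 - 11 = 1
y3 = s (x1 - x3) - y1 mod 23 = 11 * (17 - 1) - 7 = 8

P + Q = (1, 8)


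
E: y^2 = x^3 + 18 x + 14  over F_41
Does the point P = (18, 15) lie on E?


Check whether y^2 = x^3 + 18 x + 14 (mod 41) for (x, y) = (18, 15).
LHS: y^2 = 15^2 mod 41 = 20
RHS: x^3 + 18 x + 14 = 18^3 + 18*18 + 14 mod 41 = 20
LHS = RHS

Yes, on the curve


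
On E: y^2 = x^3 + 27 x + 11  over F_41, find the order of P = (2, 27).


Compute successive multiples of P until we hit O:
  1P = (2, 27)
  2P = (5, 5)
  3P = (24, 25)
  4P = (35, 17)
  5P = (3, 23)
  6P = (11, 9)
  7P = (32, 33)
  8P = (30, 33)
  ... (continuing to 43P)
  43P = O

ord(P) = 43


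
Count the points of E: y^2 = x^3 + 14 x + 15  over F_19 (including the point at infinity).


For each x in F_19, count y with y^2 = x^3 + 14 x + 15 mod 19:
  x = 1: RHS = 11, y in [7, 12]  -> 2 point(s)
  x = 5: RHS = 1, y in [1, 18]  -> 2 point(s)
  x = 6: RHS = 11, y in [7, 12]  -> 2 point(s)
  x = 7: RHS = 0, y in [0]  -> 1 point(s)
  x = 12: RHS = 11, y in [7, 12]  -> 2 point(s)
  x = 13: RHS = 0, y in [0]  -> 1 point(s)
  x = 15: RHS = 9, y in [3, 16]  -> 2 point(s)
  x = 17: RHS = 17, y in [6, 13]  -> 2 point(s)
  x = 18: RHS = 0, y in [0]  -> 1 point(s)
Affine points: 15. Add the point at infinity: total = 16.

#E(F_19) = 16


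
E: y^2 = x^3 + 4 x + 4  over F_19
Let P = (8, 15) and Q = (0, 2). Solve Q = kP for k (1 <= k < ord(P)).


Enumerate multiples of P until we hit Q = (0, 2):
  1P = (8, 15)
  2P = (0, 17)
  3P = (17, 11)
  4P = (1, 3)
  5P = (11, 7)
  6P = (5, 15)
  7P = (6, 4)
  8P = (2, 18)
  9P = (14, 7)
  10P = (3, 10)
  11P = (9, 3)
  12P = (13, 7)
  13P = (15, 0)
  14P = (13, 12)
  15P = (9, 16)
  16P = (3, 9)
  17P = (14, 12)
  18P = (2, 1)
  19P = (6, 15)
  20P = (5, 4)
  21P = (11, 12)
  22P = (1, 16)
  23P = (17, 8)
  24P = (0, 2)
Match found at i = 24.

k = 24


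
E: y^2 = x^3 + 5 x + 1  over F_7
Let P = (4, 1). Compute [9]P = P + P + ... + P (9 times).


k = 9 = 1001_2 (binary, LSB first: 1001)
Double-and-add from P = (4, 1):
  bit 0 = 1: acc = O + (4, 1) = (4, 1)
  bit 1 = 0: acc unchanged = (4, 1)
  bit 2 = 0: acc unchanged = (4, 1)
  bit 3 = 1: acc = (4, 1) + (5, 5) = (0, 1)

9P = (0, 1)


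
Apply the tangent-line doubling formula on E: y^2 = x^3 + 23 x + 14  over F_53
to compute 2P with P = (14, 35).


Doubling: s = (3 x1^2 + a) / (2 y1)
s = (3*14^2 + 23) / (2*35) mod 53 = 11
x3 = s^2 - 2 x1 mod 53 = 11^2 - 2*14 = 40
y3 = s (x1 - x3) - y1 mod 53 = 11 * (14 - 40) - 35 = 50

2P = (40, 50)


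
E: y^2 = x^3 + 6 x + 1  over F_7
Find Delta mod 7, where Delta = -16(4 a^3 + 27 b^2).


4 a^3 + 27 b^2 = 4*6^3 + 27*1^2 = 864 + 27 = 891
Delta = -16 * (891) = -14256
Delta mod 7 = 3

Delta = 3 (mod 7)


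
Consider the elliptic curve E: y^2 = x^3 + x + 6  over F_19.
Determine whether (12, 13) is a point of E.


Check whether y^2 = x^3 + 1 x + 6 (mod 19) for (x, y) = (12, 13).
LHS: y^2 = 13^2 mod 19 = 17
RHS: x^3 + 1 x + 6 = 12^3 + 1*12 + 6 mod 19 = 17
LHS = RHS

Yes, on the curve


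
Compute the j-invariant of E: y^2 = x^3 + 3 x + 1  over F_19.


Delta = -16(4 a^3 + 27 b^2) mod 19 = 6
-1728 * (4 a)^3 = -1728 * (4*3)^3 mod 19 = 18
j = 18 * 6^(-1) mod 19 = 3

j = 3 (mod 19)


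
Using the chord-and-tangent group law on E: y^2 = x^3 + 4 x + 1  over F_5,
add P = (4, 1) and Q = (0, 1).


P != Q, so use the chord formula.
s = (y2 - y1) / (x2 - x1) = (0) / (1) mod 5 = 0
x3 = s^2 - x1 - x2 mod 5 = 0^2 - 4 - 0 = 1
y3 = s (x1 - x3) - y1 mod 5 = 0 * (4 - 1) - 1 = 4

P + Q = (1, 4)


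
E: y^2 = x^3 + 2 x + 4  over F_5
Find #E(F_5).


For each x in F_5, count y with y^2 = x^3 + 2 x + 4 mod 5:
  x = 0: RHS = 4, y in [2, 3]  -> 2 point(s)
  x = 2: RHS = 1, y in [1, 4]  -> 2 point(s)
  x = 4: RHS = 1, y in [1, 4]  -> 2 point(s)
Affine points: 6. Add the point at infinity: total = 7.

#E(F_5) = 7


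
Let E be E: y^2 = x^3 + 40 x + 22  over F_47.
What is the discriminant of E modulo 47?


4 a^3 + 27 b^2 = 4*40^3 + 27*22^2 = 256000 + 13068 = 269068
Delta = -16 * (269068) = -4305088
Delta mod 47 = 18

Delta = 18 (mod 47)


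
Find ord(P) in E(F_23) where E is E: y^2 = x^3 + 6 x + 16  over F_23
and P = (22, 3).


Compute successive multiples of P until we hit O:
  1P = (22, 3)
  2P = (10, 15)
  3P = (15, 13)
  4P = (4, 14)
  5P = (0, 4)
  6P = (2, 17)
  7P = (8, 1)
  8P = (1, 0)
  ... (continuing to 16P)
  16P = O

ord(P) = 16


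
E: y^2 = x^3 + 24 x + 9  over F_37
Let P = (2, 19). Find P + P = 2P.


Doubling: s = (3 x1^2 + a) / (2 y1)
s = (3*2^2 + 24) / (2*19) mod 37 = 36
x3 = s^2 - 2 x1 mod 37 = 36^2 - 2*2 = 34
y3 = s (x1 - x3) - y1 mod 37 = 36 * (2 - 34) - 19 = 13

2P = (34, 13)


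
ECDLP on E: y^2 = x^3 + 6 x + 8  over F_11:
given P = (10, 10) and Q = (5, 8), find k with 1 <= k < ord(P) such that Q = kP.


Enumerate multiples of P until we hit Q = (5, 8):
  1P = (10, 10)
  2P = (3, 8)
  3P = (1, 2)
  4P = (5, 3)
  5P = (5, 8)
Match found at i = 5.

k = 5


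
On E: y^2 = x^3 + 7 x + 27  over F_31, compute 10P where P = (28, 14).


k = 10 = 1010_2 (binary, LSB first: 0101)
Double-and-add from P = (28, 14):
  bit 0 = 0: acc unchanged = O
  bit 1 = 1: acc = O + (7, 27) = (7, 27)
  bit 2 = 0: acc unchanged = (7, 27)
  bit 3 = 1: acc = (7, 27) + (29, 6) = (28, 17)

10P = (28, 17)


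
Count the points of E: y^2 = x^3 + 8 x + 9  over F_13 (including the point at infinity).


For each x in F_13, count y with y^2 = x^3 + 8 x + 9 mod 13:
  x = 0: RHS = 9, y in [3, 10]  -> 2 point(s)
  x = 4: RHS = 1, y in [1, 12]  -> 2 point(s)
  x = 6: RHS = 0, y in [0]  -> 1 point(s)
  x = 8: RHS = 0, y in [0]  -> 1 point(s)
  x = 9: RHS = 4, y in [2, 11]  -> 2 point(s)
  x = 10: RHS = 10, y in [6, 7]  -> 2 point(s)
  x = 12: RHS = 0, y in [0]  -> 1 point(s)
Affine points: 11. Add the point at infinity: total = 12.

#E(F_13) = 12


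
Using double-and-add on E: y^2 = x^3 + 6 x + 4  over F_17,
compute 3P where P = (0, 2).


k = 3 = 11_2 (binary, LSB first: 11)
Double-and-add from P = (0, 2):
  bit 0 = 1: acc = O + (0, 2) = (0, 2)
  bit 1 = 1: acc = (0, 2) + (15, 1) = (15, 16)

3P = (15, 16)


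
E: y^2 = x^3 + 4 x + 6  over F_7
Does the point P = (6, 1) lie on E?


Check whether y^2 = x^3 + 4 x + 6 (mod 7) for (x, y) = (6, 1).
LHS: y^2 = 1^2 mod 7 = 1
RHS: x^3 + 4 x + 6 = 6^3 + 4*6 + 6 mod 7 = 1
LHS = RHS

Yes, on the curve


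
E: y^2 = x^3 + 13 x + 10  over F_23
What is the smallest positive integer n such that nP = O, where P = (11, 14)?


Compute successive multiples of P until we hit O:
  1P = (11, 14)
  2P = (10, 6)
  3P = (20, 6)
  4P = (5, 19)
  5P = (16, 17)
  6P = (12, 13)
  7P = (1, 22)
  8P = (19, 20)
  ... (continuing to 19P)
  19P = O

ord(P) = 19


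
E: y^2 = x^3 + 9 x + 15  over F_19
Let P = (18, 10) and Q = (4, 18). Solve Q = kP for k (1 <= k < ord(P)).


Enumerate multiples of P until we hit Q = (4, 18):
  1P = (18, 10)
  2P = (13, 12)
  3P = (14, 15)
  4P = (4, 1)
  5P = (1, 5)
  6P = (11, 1)
  7P = (6, 0)
  8P = (11, 18)
  9P = (1, 14)
  10P = (4, 18)
Match found at i = 10.

k = 10


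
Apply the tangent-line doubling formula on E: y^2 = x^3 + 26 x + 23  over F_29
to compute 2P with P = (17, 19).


Doubling: s = (3 x1^2 + a) / (2 y1)
s = (3*17^2 + 26) / (2*19) mod 29 = 9
x3 = s^2 - 2 x1 mod 29 = 9^2 - 2*17 = 18
y3 = s (x1 - x3) - y1 mod 29 = 9 * (17 - 18) - 19 = 1

2P = (18, 1)


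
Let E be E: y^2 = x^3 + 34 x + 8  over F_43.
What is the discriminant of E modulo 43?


4 a^3 + 27 b^2 = 4*34^3 + 27*8^2 = 157216 + 1728 = 158944
Delta = -16 * (158944) = -2543104
Delta mod 43 = 2

Delta = 2 (mod 43)


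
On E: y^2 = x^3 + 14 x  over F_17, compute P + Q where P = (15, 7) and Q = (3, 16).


P != Q, so use the chord formula.
s = (y2 - y1) / (x2 - x1) = (9) / (5) mod 17 = 12
x3 = s^2 - x1 - x2 mod 17 = 12^2 - 15 - 3 = 7
y3 = s (x1 - x3) - y1 mod 17 = 12 * (15 - 7) - 7 = 4

P + Q = (7, 4)


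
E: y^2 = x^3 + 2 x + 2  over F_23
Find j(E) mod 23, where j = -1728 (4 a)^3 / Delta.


Delta = -16(4 a^3 + 27 b^2) mod 23 = 14
-1728 * (4 a)^3 = -1728 * (4*2)^3 mod 23 = 5
j = 5 * 14^(-1) mod 23 = 2

j = 2 (mod 23)


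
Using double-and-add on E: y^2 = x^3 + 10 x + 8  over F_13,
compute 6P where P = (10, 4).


k = 6 = 110_2 (binary, LSB first: 011)
Double-and-add from P = (10, 4):
  bit 0 = 0: acc unchanged = O
  bit 1 = 1: acc = O + (2, 7) = (2, 7)
  bit 2 = 1: acc = (2, 7) + (12, 7) = (12, 6)

6P = (12, 6)


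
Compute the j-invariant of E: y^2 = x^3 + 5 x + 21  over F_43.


Delta = -16(4 a^3 + 27 b^2) mod 43 = 19
-1728 * (4 a)^3 = -1728 * (4*5)^3 mod 43 = 27
j = 27 * 19^(-1) mod 43 = 15

j = 15 (mod 43)


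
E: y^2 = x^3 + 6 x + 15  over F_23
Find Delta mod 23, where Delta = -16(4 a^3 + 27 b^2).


4 a^3 + 27 b^2 = 4*6^3 + 27*15^2 = 864 + 6075 = 6939
Delta = -16 * (6939) = -111024
Delta mod 23 = 20

Delta = 20 (mod 23)


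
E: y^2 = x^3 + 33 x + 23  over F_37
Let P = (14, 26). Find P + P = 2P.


Doubling: s = (3 x1^2 + a) / (2 y1)
s = (3*14^2 + 33) / (2*26) mod 37 = 34
x3 = s^2 - 2 x1 mod 37 = 34^2 - 2*14 = 18
y3 = s (x1 - x3) - y1 mod 37 = 34 * (14 - 18) - 26 = 23

2P = (18, 23)


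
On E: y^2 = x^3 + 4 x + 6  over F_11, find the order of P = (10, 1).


Compute successive multiples of P until we hit O:
  1P = (10, 1)
  2P = (6, 2)
  3P = (4, 3)
  4P = (2, 0)
  5P = (4, 8)
  6P = (6, 9)
  7P = (10, 10)
  8P = O

ord(P) = 8


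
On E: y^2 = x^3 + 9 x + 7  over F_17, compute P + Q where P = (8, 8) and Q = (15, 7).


P != Q, so use the chord formula.
s = (y2 - y1) / (x2 - x1) = (16) / (7) mod 17 = 12
x3 = s^2 - x1 - x2 mod 17 = 12^2 - 8 - 15 = 2
y3 = s (x1 - x3) - y1 mod 17 = 12 * (8 - 2) - 8 = 13

P + Q = (2, 13)


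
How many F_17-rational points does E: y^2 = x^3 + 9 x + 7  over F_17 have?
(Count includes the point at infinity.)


For each x in F_17, count y with y^2 = x^3 + 9 x + 7 mod 17:
  x = 1: RHS = 0, y in [0]  -> 1 point(s)
  x = 2: RHS = 16, y in [4, 13]  -> 2 point(s)
  x = 8: RHS = 13, y in [8, 9]  -> 2 point(s)
  x = 9: RHS = 1, y in [1, 16]  -> 2 point(s)
  x = 10: RHS = 9, y in [3, 14]  -> 2 point(s)
  x = 11: RHS = 9, y in [3, 14]  -> 2 point(s)
  x = 13: RHS = 9, y in [3, 14]  -> 2 point(s)
  x = 14: RHS = 4, y in [2, 15]  -> 2 point(s)
  x = 15: RHS = 15, y in [7, 10]  -> 2 point(s)
Affine points: 17. Add the point at infinity: total = 18.

#E(F_17) = 18


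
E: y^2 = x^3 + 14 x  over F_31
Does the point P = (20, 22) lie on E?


Check whether y^2 = x^3 + 14 x + 0 (mod 31) for (x, y) = (20, 22).
LHS: y^2 = 22^2 mod 31 = 19
RHS: x^3 + 14 x + 0 = 20^3 + 14*20 + 0 mod 31 = 3
LHS != RHS

No, not on the curve


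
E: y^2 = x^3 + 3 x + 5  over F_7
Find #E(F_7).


For each x in F_7, count y with y^2 = x^3 + 3 x + 5 mod 7:
  x = 1: RHS = 2, y in [3, 4]  -> 2 point(s)
  x = 4: RHS = 4, y in [2, 5]  -> 2 point(s)
  x = 6: RHS = 1, y in [1, 6]  -> 2 point(s)
Affine points: 6. Add the point at infinity: total = 7.

#E(F_7) = 7


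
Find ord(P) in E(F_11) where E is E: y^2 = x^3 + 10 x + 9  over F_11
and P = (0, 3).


Compute successive multiples of P until we hit O:
  1P = (0, 3)
  2P = (4, 5)
  3P = (10, 3)
  4P = (1, 8)
  5P = (2, 9)
  6P = (7, 9)
  7P = (9, 5)
  8P = (3, 0)
  ... (continuing to 16P)
  16P = O

ord(P) = 16


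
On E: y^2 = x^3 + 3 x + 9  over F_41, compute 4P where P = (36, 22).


k = 4 = 100_2 (binary, LSB first: 001)
Double-and-add from P = (36, 22):
  bit 0 = 0: acc unchanged = O
  bit 1 = 0: acc unchanged = O
  bit 2 = 1: acc = O + (26, 22) = (26, 22)

4P = (26, 22)


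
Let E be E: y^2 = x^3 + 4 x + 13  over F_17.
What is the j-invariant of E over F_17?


Delta = -16(4 a^3 + 27 b^2) mod 17 = 8
-1728 * (4 a)^3 = -1728 * (4*4)^3 mod 17 = 11
j = 11 * 8^(-1) mod 17 = 12

j = 12 (mod 17)


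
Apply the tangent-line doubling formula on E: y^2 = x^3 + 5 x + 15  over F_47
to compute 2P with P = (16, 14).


Doubling: s = (3 x1^2 + a) / (2 y1)
s = (3*16^2 + 5) / (2*14) mod 47 = 36
x3 = s^2 - 2 x1 mod 47 = 36^2 - 2*16 = 42
y3 = s (x1 - x3) - y1 mod 47 = 36 * (16 - 42) - 14 = 37

2P = (42, 37)


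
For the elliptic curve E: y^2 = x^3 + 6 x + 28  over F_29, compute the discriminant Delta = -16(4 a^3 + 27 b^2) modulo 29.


4 a^3 + 27 b^2 = 4*6^3 + 27*28^2 = 864 + 21168 = 22032
Delta = -16 * (22032) = -352512
Delta mod 29 = 12

Delta = 12 (mod 29)


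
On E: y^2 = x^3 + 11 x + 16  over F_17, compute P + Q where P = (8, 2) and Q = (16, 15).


P != Q, so use the chord formula.
s = (y2 - y1) / (x2 - x1) = (13) / (8) mod 17 = 8
x3 = s^2 - x1 - x2 mod 17 = 8^2 - 8 - 16 = 6
y3 = s (x1 - x3) - y1 mod 17 = 8 * (8 - 6) - 2 = 14

P + Q = (6, 14)


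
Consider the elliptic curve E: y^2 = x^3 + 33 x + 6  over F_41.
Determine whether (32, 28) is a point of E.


Check whether y^2 = x^3 + 33 x + 6 (mod 41) for (x, y) = (32, 28).
LHS: y^2 = 28^2 mod 41 = 5
RHS: x^3 + 33 x + 6 = 32^3 + 33*32 + 6 mod 41 = 5
LHS = RHS

Yes, on the curve


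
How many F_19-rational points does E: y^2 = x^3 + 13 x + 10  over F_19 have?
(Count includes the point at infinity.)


For each x in F_19, count y with y^2 = x^3 + 13 x + 10 mod 19:
  x = 1: RHS = 5, y in [9, 10]  -> 2 point(s)
  x = 2: RHS = 6, y in [5, 14]  -> 2 point(s)
  x = 3: RHS = 0, y in [0]  -> 1 point(s)
  x = 6: RHS = 0, y in [0]  -> 1 point(s)
  x = 7: RHS = 7, y in [8, 11]  -> 2 point(s)
  x = 9: RHS = 1, y in [1, 18]  -> 2 point(s)
  x = 10: RHS = 0, y in [0]  -> 1 point(s)
  x = 13: RHS = 1, y in [1, 18]  -> 2 point(s)
  x = 16: RHS = 1, y in [1, 18]  -> 2 point(s)
Affine points: 15. Add the point at infinity: total = 16.

#E(F_19) = 16


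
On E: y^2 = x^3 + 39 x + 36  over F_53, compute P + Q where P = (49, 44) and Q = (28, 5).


P != Q, so use the chord formula.
s = (y2 - y1) / (x2 - x1) = (14) / (32) mod 53 = 17
x3 = s^2 - x1 - x2 mod 53 = 17^2 - 49 - 28 = 0
y3 = s (x1 - x3) - y1 mod 53 = 17 * (49 - 0) - 44 = 47

P + Q = (0, 47)


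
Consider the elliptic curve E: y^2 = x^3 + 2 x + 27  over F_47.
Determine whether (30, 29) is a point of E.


Check whether y^2 = x^3 + 2 x + 27 (mod 47) for (x, y) = (30, 29).
LHS: y^2 = 29^2 mod 47 = 42
RHS: x^3 + 2 x + 27 = 30^3 + 2*30 + 27 mod 47 = 15
LHS != RHS

No, not on the curve


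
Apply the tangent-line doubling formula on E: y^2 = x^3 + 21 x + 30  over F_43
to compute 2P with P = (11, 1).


Doubling: s = (3 x1^2 + a) / (2 y1)
s = (3*11^2 + 21) / (2*1) mod 43 = 20
x3 = s^2 - 2 x1 mod 43 = 20^2 - 2*11 = 34
y3 = s (x1 - x3) - y1 mod 43 = 20 * (11 - 34) - 1 = 12

2P = (34, 12)


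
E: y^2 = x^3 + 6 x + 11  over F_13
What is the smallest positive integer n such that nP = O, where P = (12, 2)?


Compute successive multiples of P until we hit O:
  1P = (12, 2)
  2P = (3, 2)
  3P = (11, 11)
  4P = (6, 9)
  5P = (9, 1)
  6P = (8, 8)
  7P = (5, 7)
  8P = (5, 6)
  ... (continuing to 15P)
  15P = O

ord(P) = 15


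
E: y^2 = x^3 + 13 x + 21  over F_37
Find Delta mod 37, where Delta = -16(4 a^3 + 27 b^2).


4 a^3 + 27 b^2 = 4*13^3 + 27*21^2 = 8788 + 11907 = 20695
Delta = -16 * (20695) = -331120
Delta mod 37 = 30

Delta = 30 (mod 37)


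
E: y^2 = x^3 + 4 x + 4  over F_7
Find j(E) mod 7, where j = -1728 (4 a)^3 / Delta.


Delta = -16(4 a^3 + 27 b^2) mod 7 = 3
-1728 * (4 a)^3 = -1728 * (4*4)^3 mod 7 = 1
j = 1 * 3^(-1) mod 7 = 5

j = 5 (mod 7)


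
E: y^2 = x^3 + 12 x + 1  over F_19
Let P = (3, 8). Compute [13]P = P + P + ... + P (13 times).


k = 13 = 1101_2 (binary, LSB first: 1011)
Double-and-add from P = (3, 8):
  bit 0 = 1: acc = O + (3, 8) = (3, 8)
  bit 1 = 0: acc unchanged = (3, 8)
  bit 2 = 1: acc = (3, 8) + (8, 1) = (13, 6)
  bit 3 = 1: acc = (13, 6) + (14, 14) = (18, 11)

13P = (18, 11)


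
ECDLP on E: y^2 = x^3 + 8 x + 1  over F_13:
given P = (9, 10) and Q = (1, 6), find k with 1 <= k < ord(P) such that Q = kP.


Enumerate multiples of P until we hit Q = (1, 6):
  1P = (9, 10)
  2P = (7, 6)
  3P = (1, 6)
Match found at i = 3.

k = 3


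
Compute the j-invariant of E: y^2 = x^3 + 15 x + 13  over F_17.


Delta = -16(4 a^3 + 27 b^2) mod 17 = 9
-1728 * (4 a)^3 = -1728 * (4*15)^3 mod 17 = 5
j = 5 * 9^(-1) mod 17 = 10

j = 10 (mod 17)


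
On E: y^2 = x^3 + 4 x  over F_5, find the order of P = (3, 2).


Compute successive multiples of P until we hit O:
  1P = (3, 2)
  2P = (0, 0)
  3P = (3, 3)
  4P = O

ord(P) = 4


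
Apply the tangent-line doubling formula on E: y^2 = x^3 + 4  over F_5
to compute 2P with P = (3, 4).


Doubling: s = (3 x1^2 + a) / (2 y1)
s = (3*3^2 + 0) / (2*4) mod 5 = 4
x3 = s^2 - 2 x1 mod 5 = 4^2 - 2*3 = 0
y3 = s (x1 - x3) - y1 mod 5 = 4 * (3 - 0) - 4 = 3

2P = (0, 3)


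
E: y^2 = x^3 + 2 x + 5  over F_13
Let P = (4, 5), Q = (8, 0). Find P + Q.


P != Q, so use the chord formula.
s = (y2 - y1) / (x2 - x1) = (8) / (4) mod 13 = 2
x3 = s^2 - x1 - x2 mod 13 = 2^2 - 4 - 8 = 5
y3 = s (x1 - x3) - y1 mod 13 = 2 * (4 - 5) - 5 = 6

P + Q = (5, 6)


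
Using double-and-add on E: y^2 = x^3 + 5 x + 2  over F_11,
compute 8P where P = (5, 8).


k = 8 = 1000_2 (binary, LSB first: 0001)
Double-and-add from P = (5, 8):
  bit 0 = 0: acc unchanged = O
  bit 1 = 0: acc unchanged = O
  bit 2 = 0: acc unchanged = O
  bit 3 = 1: acc = O + (4, 3) = (4, 3)

8P = (4, 3)


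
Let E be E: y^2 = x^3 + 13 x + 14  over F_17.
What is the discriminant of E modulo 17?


4 a^3 + 27 b^2 = 4*13^3 + 27*14^2 = 8788 + 5292 = 14080
Delta = -16 * (14080) = -225280
Delta mod 17 = 4

Delta = 4 (mod 17)


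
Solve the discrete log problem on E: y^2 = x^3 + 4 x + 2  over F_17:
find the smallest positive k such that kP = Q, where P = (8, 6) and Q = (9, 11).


Enumerate multiples of P until we hit Q = (9, 11):
  1P = (8, 6)
  2P = (9, 6)
  3P = (0, 11)
  4P = (7, 4)
  5P = (6, 15)
  6P = (2, 1)
  7P = (11, 0)
  8P = (2, 16)
  9P = (6, 2)
  10P = (7, 13)
  11P = (0, 6)
  12P = (9, 11)
Match found at i = 12.

k = 12


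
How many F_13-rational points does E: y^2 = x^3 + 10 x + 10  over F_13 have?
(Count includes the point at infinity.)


For each x in F_13, count y with y^2 = x^3 + 10 x + 10 mod 13:
  x = 0: RHS = 10, y in [6, 7]  -> 2 point(s)
  x = 2: RHS = 12, y in [5, 8]  -> 2 point(s)
  x = 4: RHS = 10, y in [6, 7]  -> 2 point(s)
  x = 5: RHS = 3, y in [4, 9]  -> 2 point(s)
  x = 6: RHS = 0, y in [0]  -> 1 point(s)
  x = 8: RHS = 4, y in [2, 11]  -> 2 point(s)
  x = 9: RHS = 10, y in [6, 7]  -> 2 point(s)
  x = 12: RHS = 12, y in [5, 8]  -> 2 point(s)
Affine points: 15. Add the point at infinity: total = 16.

#E(F_13) = 16


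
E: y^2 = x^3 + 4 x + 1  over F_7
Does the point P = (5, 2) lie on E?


Check whether y^2 = x^3 + 4 x + 1 (mod 7) for (x, y) = (5, 2).
LHS: y^2 = 2^2 mod 7 = 4
RHS: x^3 + 4 x + 1 = 5^3 + 4*5 + 1 mod 7 = 6
LHS != RHS

No, not on the curve


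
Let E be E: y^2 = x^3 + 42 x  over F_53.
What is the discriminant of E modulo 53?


4 a^3 + 27 b^2 = 4*42^3 + 27*0^2 = 296352 + 0 = 296352
Delta = -16 * (296352) = -4741632
Delta mod 53 = 13

Delta = 13 (mod 53)


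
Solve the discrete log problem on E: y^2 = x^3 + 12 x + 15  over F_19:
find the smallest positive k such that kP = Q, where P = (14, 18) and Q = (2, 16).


Enumerate multiples of P until we hit Q = (2, 16):
  1P = (14, 18)
  2P = (7, 10)
  3P = (9, 4)
  4P = (16, 3)
  5P = (12, 5)
  6P = (2, 3)
  7P = (1, 3)
  8P = (15, 13)
  9P = (15, 6)
  10P = (1, 16)
  11P = (2, 16)
Match found at i = 11.

k = 11


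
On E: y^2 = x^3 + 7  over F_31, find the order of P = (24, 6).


Compute successive multiples of P until we hit O:
  1P = (24, 6)
  2P = (11, 6)
  3P = (27, 25)
  4P = (27, 6)
  5P = (11, 25)
  6P = (24, 25)
  7P = O

ord(P) = 7


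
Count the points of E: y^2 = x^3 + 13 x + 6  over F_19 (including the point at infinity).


For each x in F_19, count y with y^2 = x^3 + 13 x + 6 mod 19:
  x = 0: RHS = 6, y in [5, 14]  -> 2 point(s)
  x = 1: RHS = 1, y in [1, 18]  -> 2 point(s)
  x = 5: RHS = 6, y in [5, 14]  -> 2 point(s)
  x = 9: RHS = 16, y in [4, 15]  -> 2 point(s)
  x = 11: RHS = 17, y in [6, 13]  -> 2 point(s)
  x = 12: RHS = 9, y in [3, 16]  -> 2 point(s)
  x = 13: RHS = 16, y in [4, 15]  -> 2 point(s)
  x = 14: RHS = 6, y in [5, 14]  -> 2 point(s)
  x = 15: RHS = 4, y in [2, 17]  -> 2 point(s)
  x = 16: RHS = 16, y in [4, 15]  -> 2 point(s)
  x = 18: RHS = 11, y in [7, 12]  -> 2 point(s)
Affine points: 22. Add the point at infinity: total = 23.

#E(F_19) = 23


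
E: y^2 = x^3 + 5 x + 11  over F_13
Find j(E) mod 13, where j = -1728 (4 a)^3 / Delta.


Delta = -16(4 a^3 + 27 b^2) mod 13 = 9
-1728 * (4 a)^3 = -1728 * (4*5)^3 mod 13 = 5
j = 5 * 9^(-1) mod 13 = 2

j = 2 (mod 13)


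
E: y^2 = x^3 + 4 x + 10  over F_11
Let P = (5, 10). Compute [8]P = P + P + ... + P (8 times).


k = 8 = 1000_2 (binary, LSB first: 0001)
Double-and-add from P = (5, 10):
  bit 0 = 0: acc unchanged = O
  bit 1 = 0: acc unchanged = O
  bit 2 = 0: acc unchanged = O
  bit 3 = 1: acc = O + (10, 4) = (10, 4)

8P = (10, 4)


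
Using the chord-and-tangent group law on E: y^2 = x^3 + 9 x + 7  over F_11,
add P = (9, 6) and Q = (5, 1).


P != Q, so use the chord formula.
s = (y2 - y1) / (x2 - x1) = (6) / (7) mod 11 = 4
x3 = s^2 - x1 - x2 mod 11 = 4^2 - 9 - 5 = 2
y3 = s (x1 - x3) - y1 mod 11 = 4 * (9 - 2) - 6 = 0

P + Q = (2, 0)


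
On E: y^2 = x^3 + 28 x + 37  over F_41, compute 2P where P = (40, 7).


Doubling: s = (3 x1^2 + a) / (2 y1)
s = (3*40^2 + 28) / (2*7) mod 41 = 11
x3 = s^2 - 2 x1 mod 41 = 11^2 - 2*40 = 0
y3 = s (x1 - x3) - y1 mod 41 = 11 * (40 - 0) - 7 = 23

2P = (0, 23)


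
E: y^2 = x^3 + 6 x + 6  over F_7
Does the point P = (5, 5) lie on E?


Check whether y^2 = x^3 + 6 x + 6 (mod 7) for (x, y) = (5, 5).
LHS: y^2 = 5^2 mod 7 = 4
RHS: x^3 + 6 x + 6 = 5^3 + 6*5 + 6 mod 7 = 0
LHS != RHS

No, not on the curve


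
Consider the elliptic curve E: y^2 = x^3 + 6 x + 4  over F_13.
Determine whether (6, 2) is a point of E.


Check whether y^2 = x^3 + 6 x + 4 (mod 13) for (x, y) = (6, 2).
LHS: y^2 = 2^2 mod 13 = 4
RHS: x^3 + 6 x + 4 = 6^3 + 6*6 + 4 mod 13 = 9
LHS != RHS

No, not on the curve


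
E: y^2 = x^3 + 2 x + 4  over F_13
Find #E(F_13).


For each x in F_13, count y with y^2 = x^3 + 2 x + 4 mod 13:
  x = 0: RHS = 4, y in [2, 11]  -> 2 point(s)
  x = 2: RHS = 3, y in [4, 9]  -> 2 point(s)
  x = 5: RHS = 9, y in [3, 10]  -> 2 point(s)
  x = 7: RHS = 10, y in [6, 7]  -> 2 point(s)
  x = 8: RHS = 12, y in [5, 8]  -> 2 point(s)
  x = 9: RHS = 10, y in [6, 7]  -> 2 point(s)
  x = 10: RHS = 10, y in [6, 7]  -> 2 point(s)
  x = 12: RHS = 1, y in [1, 12]  -> 2 point(s)
Affine points: 16. Add the point at infinity: total = 17.

#E(F_13) = 17


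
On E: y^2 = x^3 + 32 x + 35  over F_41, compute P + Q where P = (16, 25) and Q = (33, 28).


P != Q, so use the chord formula.
s = (y2 - y1) / (x2 - x1) = (3) / (17) mod 41 = 5
x3 = s^2 - x1 - x2 mod 41 = 5^2 - 16 - 33 = 17
y3 = s (x1 - x3) - y1 mod 41 = 5 * (16 - 17) - 25 = 11

P + Q = (17, 11)


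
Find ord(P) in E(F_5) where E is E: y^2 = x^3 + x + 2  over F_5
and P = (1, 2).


Compute successive multiples of P until we hit O:
  1P = (1, 2)
  2P = (4, 0)
  3P = (1, 3)
  4P = O

ord(P) = 4


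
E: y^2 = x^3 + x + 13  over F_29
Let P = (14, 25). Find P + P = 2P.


Doubling: s = (3 x1^2 + a) / (2 y1)
s = (3*14^2 + 1) / (2*25) mod 29 = 17
x3 = s^2 - 2 x1 mod 29 = 17^2 - 2*14 = 0
y3 = s (x1 - x3) - y1 mod 29 = 17 * (14 - 0) - 25 = 10

2P = (0, 10)


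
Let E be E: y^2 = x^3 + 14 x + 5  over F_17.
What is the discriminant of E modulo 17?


4 a^3 + 27 b^2 = 4*14^3 + 27*5^2 = 10976 + 675 = 11651
Delta = -16 * (11651) = -186416
Delta mod 17 = 6

Delta = 6 (mod 17)


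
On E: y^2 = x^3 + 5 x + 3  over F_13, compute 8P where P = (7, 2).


k = 8 = 1000_2 (binary, LSB first: 0001)
Double-and-add from P = (7, 2):
  bit 0 = 0: acc unchanged = O
  bit 1 = 0: acc unchanged = O
  bit 2 = 0: acc unchanged = O
  bit 3 = 1: acc = O + (7, 11) = (7, 11)

8P = (7, 11)


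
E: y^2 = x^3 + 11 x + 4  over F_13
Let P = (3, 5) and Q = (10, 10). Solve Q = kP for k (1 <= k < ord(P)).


Enumerate multiples of P until we hit Q = (10, 10):
  1P = (3, 5)
  2P = (10, 10)
Match found at i = 2.

k = 2


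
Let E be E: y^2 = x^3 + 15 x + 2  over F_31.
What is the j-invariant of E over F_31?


Delta = -16(4 a^3 + 27 b^2) mod 31 = 16
-1728 * (4 a)^3 = -1728 * (4*15)^3 mod 31 = 29
j = 29 * 16^(-1) mod 31 = 27

j = 27 (mod 31)


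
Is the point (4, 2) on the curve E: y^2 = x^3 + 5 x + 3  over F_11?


Check whether y^2 = x^3 + 5 x + 3 (mod 11) for (x, y) = (4, 2).
LHS: y^2 = 2^2 mod 11 = 4
RHS: x^3 + 5 x + 3 = 4^3 + 5*4 + 3 mod 11 = 10
LHS != RHS

No, not on the curve


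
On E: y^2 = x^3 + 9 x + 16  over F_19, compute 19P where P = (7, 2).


k = 19 = 10011_2 (binary, LSB first: 11001)
Double-and-add from P = (7, 2):
  bit 0 = 1: acc = O + (7, 2) = (7, 2)
  bit 1 = 1: acc = (7, 2) + (6, 18) = (15, 12)
  bit 2 = 0: acc unchanged = (15, 12)
  bit 3 = 0: acc unchanged = (15, 12)
  bit 4 = 1: acc = (15, 12) + (1, 11) = (0, 4)

19P = (0, 4)


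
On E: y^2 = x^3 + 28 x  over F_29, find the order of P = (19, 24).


Compute successive multiples of P until we hit O:
  1P = (19, 24)
  2P = (24, 24)
  3P = (15, 5)
  4P = (23, 15)
  5P = (12, 11)
  6P = (5, 2)
  7P = (27, 9)
  8P = (6, 6)
  ... (continuing to 20P)
  20P = O

ord(P) = 20


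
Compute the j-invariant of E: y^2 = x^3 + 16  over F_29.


Delta = -16(4 a^3 + 27 b^2) mod 29 = 14
-1728 * (4 a)^3 = -1728 * (4*0)^3 mod 29 = 0
j = 0 * 14^(-1) mod 29 = 0

j = 0 (mod 29)


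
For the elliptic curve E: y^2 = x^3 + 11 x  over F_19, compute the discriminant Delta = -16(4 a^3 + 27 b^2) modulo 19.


4 a^3 + 27 b^2 = 4*11^3 + 27*0^2 = 5324 + 0 = 5324
Delta = -16 * (5324) = -85184
Delta mod 19 = 12

Delta = 12 (mod 19)
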